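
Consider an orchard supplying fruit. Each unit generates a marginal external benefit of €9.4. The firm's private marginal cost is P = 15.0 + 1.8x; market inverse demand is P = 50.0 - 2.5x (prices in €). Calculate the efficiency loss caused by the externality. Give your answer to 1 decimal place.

DWL = €10.3

Market equilibrium (private): 15.0 + 1.8x = 50.0 - 2.5x → x_m = 8.1395.
Social marginal cost = private MC − MEB = 5.6 + 1.8x.
Set SMC = demand: 5.6 + 1.8x = 50.0 - 2.5x → x* = 10.3256.
The loss is the area between SMC and demand from x* to x_m; with linear curves that's a triangle of height MEB(x_m).
DWL = ½ × 2.1861 × 9.4000 = 10.2747.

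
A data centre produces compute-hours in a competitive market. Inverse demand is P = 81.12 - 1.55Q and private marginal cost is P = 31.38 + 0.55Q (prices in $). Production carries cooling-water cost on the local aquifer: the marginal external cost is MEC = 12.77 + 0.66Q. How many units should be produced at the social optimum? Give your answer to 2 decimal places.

Social marginal cost = private MC + MEC = 44.15 + 1.21Q.
Set SMC = demand: 44.15 + 1.21Q = 81.12 - 1.55Q → Q* = 13.3949.

Q* = 13.39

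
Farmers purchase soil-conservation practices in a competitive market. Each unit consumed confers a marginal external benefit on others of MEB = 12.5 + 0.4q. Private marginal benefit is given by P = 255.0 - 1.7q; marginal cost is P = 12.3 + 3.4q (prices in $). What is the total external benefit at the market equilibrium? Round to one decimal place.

$1047.8

Market equilibrium (private): 12.3 + 3.4q = 255.0 - 1.7q → q_m = 47.5882.
Total external benefit = ∫₀^{q_m} (12.5 + 0.4q) dq = 12.5×47.5882 + ½×0.4×47.5882² = 1047.7799.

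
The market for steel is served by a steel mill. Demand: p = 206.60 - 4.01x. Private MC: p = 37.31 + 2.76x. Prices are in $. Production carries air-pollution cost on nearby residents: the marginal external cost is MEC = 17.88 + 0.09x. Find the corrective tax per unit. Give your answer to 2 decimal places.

Social marginal cost = private MC + MEC = 55.19 + 2.85x.
Set SMC = demand: 55.19 + 2.85x = 206.60 - 4.01x → x* = 22.0714.
The Pigouvian tax equals MEC at x*: 17.88 + 0.09×22.0714 = 19.8664.

tax = $19.87 per unit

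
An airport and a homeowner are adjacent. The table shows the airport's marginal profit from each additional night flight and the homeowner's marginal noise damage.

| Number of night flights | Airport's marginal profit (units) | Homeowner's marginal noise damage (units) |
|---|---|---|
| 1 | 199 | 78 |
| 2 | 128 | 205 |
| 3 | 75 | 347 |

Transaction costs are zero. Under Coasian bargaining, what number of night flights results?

1

Bargaining reaches the level where marginal profit last exceeds marginal noise damage.
That holds through level 1 (199 ≥ 78) but not at 2 (128 < 205).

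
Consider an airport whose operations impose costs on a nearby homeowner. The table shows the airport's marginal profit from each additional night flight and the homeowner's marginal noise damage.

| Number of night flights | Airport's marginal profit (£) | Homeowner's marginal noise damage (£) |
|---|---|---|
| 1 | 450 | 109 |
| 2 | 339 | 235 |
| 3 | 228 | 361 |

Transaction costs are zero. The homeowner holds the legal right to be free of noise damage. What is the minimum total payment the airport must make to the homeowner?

Efficient level: marginal profit ≥ marginal noise damage through level 2, so k* = 2.
With the homeowner holding the right, the airport must at least compensate total damage at k*: 109 + 235 = 344.

£344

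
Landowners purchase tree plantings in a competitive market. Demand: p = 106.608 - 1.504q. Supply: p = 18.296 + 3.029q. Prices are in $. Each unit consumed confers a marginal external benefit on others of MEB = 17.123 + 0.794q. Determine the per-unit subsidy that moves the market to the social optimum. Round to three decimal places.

Social marginal benefit = demand + MEB = 123.731 - 0.710q.
Set SMB = MC: 123.731 - 0.710q = 18.296 + 3.029q → q* = 28.1987.
The Pigouvian subsidy equals MEB at q*: 17.123 + 0.794×28.1987 = 39.5128.

subsidy = $39.513 per unit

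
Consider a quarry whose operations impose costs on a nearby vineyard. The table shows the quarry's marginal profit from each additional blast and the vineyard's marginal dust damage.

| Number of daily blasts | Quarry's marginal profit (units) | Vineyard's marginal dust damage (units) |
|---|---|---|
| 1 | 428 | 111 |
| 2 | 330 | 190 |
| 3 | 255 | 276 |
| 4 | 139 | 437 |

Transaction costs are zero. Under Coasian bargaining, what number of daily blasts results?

2

Bargaining reaches the level where marginal profit last exceeds marginal dust damage.
That holds through level 2 (330 ≥ 190) but not at 3 (255 < 276).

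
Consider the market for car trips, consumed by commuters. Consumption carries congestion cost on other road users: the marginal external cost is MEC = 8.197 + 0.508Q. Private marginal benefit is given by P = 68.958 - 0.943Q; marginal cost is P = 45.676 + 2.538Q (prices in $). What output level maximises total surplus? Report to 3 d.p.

Social marginal benefit = demand − MEC = 60.761 - 1.451Q.
Set SMB = MC: 60.761 - 1.451Q = 45.676 + 2.538Q → Q* = 3.7816.

Q* = 3.782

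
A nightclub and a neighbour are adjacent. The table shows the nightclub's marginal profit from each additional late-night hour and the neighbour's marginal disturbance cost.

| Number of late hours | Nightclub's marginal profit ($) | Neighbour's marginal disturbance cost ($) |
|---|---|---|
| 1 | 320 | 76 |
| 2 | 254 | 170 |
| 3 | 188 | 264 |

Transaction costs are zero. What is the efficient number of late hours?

Bargaining reaches the level where marginal profit last exceeds marginal disturbance cost.
That holds through level 2 (254 ≥ 170) but not at 3 (188 < 264).

2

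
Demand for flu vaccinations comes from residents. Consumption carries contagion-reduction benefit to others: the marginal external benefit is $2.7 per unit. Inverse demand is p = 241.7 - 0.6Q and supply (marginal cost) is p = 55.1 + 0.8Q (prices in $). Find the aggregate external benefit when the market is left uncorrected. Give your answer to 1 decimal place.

$359.9

Market equilibrium (private): 55.1 + 0.8Q = 241.7 - 0.6Q → Q_m = 133.2857.
Total external benefit = MEB × Q_m = 2.7 × 133.2857 = 359.8714.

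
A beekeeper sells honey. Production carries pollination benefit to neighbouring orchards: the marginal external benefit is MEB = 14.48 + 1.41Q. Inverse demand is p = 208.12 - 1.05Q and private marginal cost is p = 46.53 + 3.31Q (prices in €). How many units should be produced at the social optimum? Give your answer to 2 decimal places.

Social marginal cost = private MC − MEB = 32.05 + 1.90Q.
Set SMC = demand: 32.05 + 1.90Q = 208.12 - 1.05Q → Q* = 59.6847.

Q* = 59.68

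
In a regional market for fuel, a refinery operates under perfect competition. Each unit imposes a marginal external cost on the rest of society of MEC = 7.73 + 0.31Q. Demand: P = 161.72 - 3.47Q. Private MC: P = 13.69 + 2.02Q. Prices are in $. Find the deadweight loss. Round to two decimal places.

DWL = $22.31

Market equilibrium (private): 13.69 + 2.02Q = 161.72 - 3.47Q → Q_m = 26.9636.
Social marginal cost = private MC + MEC = 21.42 + 2.33Q.
Set SMC = demand: 21.42 + 2.33Q = 161.72 - 3.47Q → Q* = 24.1897.
Height of the DWL triangle at Q_m is SMC(Q_m) − demand(Q_m) = MEC(Q_m) = 16.0887.
DWL = ½ × 2.7739 × 16.0887 = 22.3142.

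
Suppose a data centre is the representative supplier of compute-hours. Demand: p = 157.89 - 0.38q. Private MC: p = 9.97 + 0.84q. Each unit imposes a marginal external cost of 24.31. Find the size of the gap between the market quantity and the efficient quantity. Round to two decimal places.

19.93 units

Market equilibrium (private): 9.97 + 0.84q = 157.89 - 0.38q → q_m = 121.2459.
Social marginal cost = private MC + MEC = 34.28 + 0.84q.
Set SMC = demand: 34.28 + 0.84q = 157.89 - 0.38q → q* = 101.3197.
Gap = |121.2459 − 101.3197| = 19.9262.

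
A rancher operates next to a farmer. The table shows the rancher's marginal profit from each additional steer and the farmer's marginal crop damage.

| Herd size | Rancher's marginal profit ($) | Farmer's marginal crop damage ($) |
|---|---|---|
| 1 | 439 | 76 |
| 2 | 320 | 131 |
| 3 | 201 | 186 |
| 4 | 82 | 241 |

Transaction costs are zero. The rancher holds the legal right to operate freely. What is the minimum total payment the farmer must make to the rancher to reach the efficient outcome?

$82

Left alone the rancher would choose level 4 (marginal profit stays positive).
Efficient level: k* = 3 (marginal profit ≥ marginal crop damage through 3).
The farmer must at least cover the rancher's forgone profit from cutting 4→3: 82 = 82.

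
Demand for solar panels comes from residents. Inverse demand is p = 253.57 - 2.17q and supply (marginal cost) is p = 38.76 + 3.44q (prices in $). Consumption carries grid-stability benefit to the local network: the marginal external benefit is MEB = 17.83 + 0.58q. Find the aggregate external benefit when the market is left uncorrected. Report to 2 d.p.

Market equilibrium (private): 38.76 + 3.44q = 253.57 - 2.17q → q_m = 38.2906.
Total external benefit = ∫₀^{q_m} (17.83 + 0.58q) dq = 17.83×38.2906 + ½×0.58×38.2906² = 1107.9107.

$1107.91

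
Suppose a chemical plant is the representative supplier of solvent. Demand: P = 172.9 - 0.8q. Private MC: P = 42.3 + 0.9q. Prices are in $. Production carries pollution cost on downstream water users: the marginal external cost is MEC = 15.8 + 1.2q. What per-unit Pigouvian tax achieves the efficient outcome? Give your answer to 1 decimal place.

tax = $63.3 per unit

Social marginal cost = private MC + MEC = 58.1 + 2.1q.
Set SMC = demand: 58.1 + 2.1q = 172.9 - 0.8q → q* = 39.5862.
The Pigouvian tax equals MEC at q*: 15.8 + 1.2×39.5862 = 63.3034.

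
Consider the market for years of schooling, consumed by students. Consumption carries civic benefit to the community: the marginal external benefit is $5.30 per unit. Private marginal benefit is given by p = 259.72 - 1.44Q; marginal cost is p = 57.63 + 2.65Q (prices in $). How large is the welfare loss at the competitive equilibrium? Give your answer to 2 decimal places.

DWL = $3.43

Market equilibrium (private): 57.63 + 2.65Q = 259.72 - 1.44Q → Q_m = 49.4108.
Social marginal benefit = demand + MEB = 265.02 - 1.44Q.
Set SMB = MC: 265.02 - 1.44Q = 57.63 + 2.65Q → Q* = 50.7066.
The welfare-loss triangle has base |Q_m − Q*| and height MEB(Q_m) (the vertical gap between SMB and MC is zero at Q* and MEB at Q_m).
DWL = ½ × 1.2958 × 5.3000 = 3.4339.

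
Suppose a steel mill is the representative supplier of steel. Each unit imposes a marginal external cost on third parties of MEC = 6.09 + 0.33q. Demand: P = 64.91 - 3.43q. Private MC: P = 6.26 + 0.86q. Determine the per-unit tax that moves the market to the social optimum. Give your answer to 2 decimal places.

Social marginal cost = private MC + MEC = 12.35 + 1.19q.
Set SMC = demand: 12.35 + 1.19q = 64.91 - 3.43q → q* = 11.3766.
The Pigouvian tax equals MEC at q*: 6.09 + 0.33×11.3766 = 9.8443.

tax = 9.84 per unit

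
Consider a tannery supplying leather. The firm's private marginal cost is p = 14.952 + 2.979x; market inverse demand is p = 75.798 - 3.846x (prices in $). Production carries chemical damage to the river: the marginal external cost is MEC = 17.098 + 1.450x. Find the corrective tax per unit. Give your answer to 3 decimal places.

Social marginal cost = private MC + MEC = 32.050 + 4.429x.
Set SMC = demand: 32.050 + 4.429x = 75.798 - 3.846x → x* = 5.2868.
The Pigouvian tax equals MEC at x*: 17.098 + 1.450×5.2868 = 24.7639.

tax = $24.764 per unit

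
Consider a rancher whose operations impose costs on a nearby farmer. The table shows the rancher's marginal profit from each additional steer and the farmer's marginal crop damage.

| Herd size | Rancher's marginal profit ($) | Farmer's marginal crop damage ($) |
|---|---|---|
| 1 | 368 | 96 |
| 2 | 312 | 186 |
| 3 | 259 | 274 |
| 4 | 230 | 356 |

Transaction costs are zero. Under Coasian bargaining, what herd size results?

Bargaining reaches the level where marginal profit last exceeds marginal crop damage.
That holds through level 2 (312 ≥ 186) but not at 3 (259 < 274).

2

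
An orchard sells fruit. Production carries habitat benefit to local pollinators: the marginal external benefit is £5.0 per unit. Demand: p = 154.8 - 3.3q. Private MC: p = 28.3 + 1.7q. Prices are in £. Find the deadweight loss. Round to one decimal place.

DWL = £2.5

Market equilibrium (private): 28.3 + 1.7q = 154.8 - 3.3q → q_m = 25.3000.
Social marginal cost = private MC − MEB = 23.3 + 1.7q.
Set SMC = demand: 23.3 + 1.7q = 154.8 - 3.3q → q* = 26.3000.
The loss is the area between SMC and demand from q* to q_m; with linear curves that's a triangle of height MEB(q_m).
DWL = ½ × 1.0000 × 5.0000 = 2.5000.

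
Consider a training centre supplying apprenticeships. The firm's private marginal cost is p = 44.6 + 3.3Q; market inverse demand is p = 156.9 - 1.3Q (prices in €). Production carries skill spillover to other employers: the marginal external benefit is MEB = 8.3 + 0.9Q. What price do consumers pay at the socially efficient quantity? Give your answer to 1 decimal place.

P = €114.5

Social marginal cost = private MC − MEB = 36.3 + 2.4Q.
Set SMC = demand: 36.3 + 2.4Q = 156.9 - 1.3Q → Q* = 32.5946.
Consumer price on the demand curve at Q*: 156.9 − 1.3×32.5946 = 114.5270.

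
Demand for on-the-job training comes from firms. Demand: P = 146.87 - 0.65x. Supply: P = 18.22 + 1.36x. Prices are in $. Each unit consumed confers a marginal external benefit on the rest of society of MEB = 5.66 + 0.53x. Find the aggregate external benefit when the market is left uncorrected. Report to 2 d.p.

$1447.88

Market equilibrium (private): 18.22 + 1.36x = 146.87 - 0.65x → x_m = 64.0050.
Total external benefit = ∫₀^{x_m} (5.66 + 0.53x) dx = 5.66×64.0050 + ½×0.53×64.0050² = 1447.8779.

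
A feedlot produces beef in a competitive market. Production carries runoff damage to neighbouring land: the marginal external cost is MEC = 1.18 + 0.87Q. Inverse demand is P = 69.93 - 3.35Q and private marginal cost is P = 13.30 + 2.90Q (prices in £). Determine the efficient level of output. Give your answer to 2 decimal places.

Social marginal cost = private MC + MEC = 14.48 + 3.77Q.
Set SMC = demand: 14.48 + 3.77Q = 69.93 - 3.35Q → Q* = 7.7879.

Q* = 7.79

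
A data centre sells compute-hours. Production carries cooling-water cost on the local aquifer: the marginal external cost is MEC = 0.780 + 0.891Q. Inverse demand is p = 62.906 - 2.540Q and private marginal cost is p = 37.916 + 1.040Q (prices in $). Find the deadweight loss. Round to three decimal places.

Market equilibrium (private): 37.916 + 1.040Q = 62.906 - 2.540Q → Q_m = 6.9804.
Social marginal cost = private MC + MEC = 38.696 + 1.931Q.
Set SMC = demand: 38.696 + 1.931Q = 62.906 - 2.540Q → Q* = 5.4149.
The welfare-loss triangle has base |Q_m − Q*| and height MEC(Q_m) (the vertical gap between SMC and demand is zero at Q* and MEC at Q_m).
DWL = ½ × 1.5655 × 6.9996 = 5.4789.

DWL = $5.479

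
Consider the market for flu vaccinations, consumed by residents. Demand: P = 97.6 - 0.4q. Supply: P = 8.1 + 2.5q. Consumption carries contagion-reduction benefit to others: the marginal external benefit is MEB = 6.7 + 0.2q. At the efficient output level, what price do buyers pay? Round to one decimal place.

Social marginal benefit = demand + MEB = 104.3 - 0.2q.
Set SMB = MC: 104.3 - 0.2q = 8.1 + 2.5q → q* = 35.6296.
Consumer price on the demand curve at q*: 97.6 − 0.4×35.6296 = 83.3482.

P = 83.3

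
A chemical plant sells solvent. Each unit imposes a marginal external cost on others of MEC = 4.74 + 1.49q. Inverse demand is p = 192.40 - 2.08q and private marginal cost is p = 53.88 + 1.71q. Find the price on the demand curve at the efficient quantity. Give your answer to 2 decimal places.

P = 139.70

Social marginal cost = private MC + MEC = 58.62 + 3.20q.
Set SMC = demand: 58.62 + 3.20q = 192.40 - 2.08q → q* = 25.3371.
Consumer price on the demand curve at q*: 192.40 − 2.08×25.3371 = 139.6988.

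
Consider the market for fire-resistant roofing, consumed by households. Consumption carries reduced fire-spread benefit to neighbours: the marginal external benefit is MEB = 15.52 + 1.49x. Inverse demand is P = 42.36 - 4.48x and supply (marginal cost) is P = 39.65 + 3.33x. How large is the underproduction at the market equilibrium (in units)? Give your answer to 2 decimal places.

2.54 units

Market equilibrium (private): 39.65 + 3.33x = 42.36 - 4.48x → x_m = 0.3470.
Social marginal benefit = demand + MEB = 57.88 - 2.99x.
Set SMB = MC: 57.88 - 2.99x = 39.65 + 3.33x → x* = 2.8845.
Gap = |0.3470 − 2.8845| = 2.5375.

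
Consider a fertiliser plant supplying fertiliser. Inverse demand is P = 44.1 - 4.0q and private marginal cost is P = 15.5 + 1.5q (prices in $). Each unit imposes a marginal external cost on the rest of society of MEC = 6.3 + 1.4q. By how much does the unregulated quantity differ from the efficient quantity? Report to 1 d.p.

Market equilibrium (private): 15.5 + 1.5q = 44.1 - 4.0q → q_m = 5.2000.
Social marginal cost = private MC + MEC = 21.8 + 2.9q.
Set SMC = demand: 21.8 + 2.9q = 44.1 - 4.0q → q* = 3.2319.
Gap = |5.2000 − 3.2319| = 1.9681.

2.0 units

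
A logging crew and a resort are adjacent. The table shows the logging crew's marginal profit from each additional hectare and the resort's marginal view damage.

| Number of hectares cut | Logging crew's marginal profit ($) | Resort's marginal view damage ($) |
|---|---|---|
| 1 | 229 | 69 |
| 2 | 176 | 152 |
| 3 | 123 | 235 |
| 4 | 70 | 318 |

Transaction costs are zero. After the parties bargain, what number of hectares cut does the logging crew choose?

2

Bargaining reaches the level where marginal profit last exceeds marginal view damage.
That holds through level 2 (176 ≥ 152) but not at 3 (123 < 235).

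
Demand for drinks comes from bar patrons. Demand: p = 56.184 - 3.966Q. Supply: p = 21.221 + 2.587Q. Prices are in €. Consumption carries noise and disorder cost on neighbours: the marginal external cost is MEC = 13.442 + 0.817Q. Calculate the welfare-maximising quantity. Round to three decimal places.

Q* = 2.920

Social marginal benefit = demand − MEC = 42.742 - 4.783Q.
Set SMB = MC: 42.742 - 4.783Q = 21.221 + 2.587Q → Q* = 2.9201.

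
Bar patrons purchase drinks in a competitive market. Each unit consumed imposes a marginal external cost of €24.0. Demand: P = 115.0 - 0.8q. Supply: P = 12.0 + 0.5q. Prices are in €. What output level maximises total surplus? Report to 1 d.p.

Social marginal benefit = demand − MEC = 91.0 - 0.8q.
Set SMB = MC: 91.0 - 0.8q = 12.0 + 0.5q → q* = 60.7692.

q* = 60.8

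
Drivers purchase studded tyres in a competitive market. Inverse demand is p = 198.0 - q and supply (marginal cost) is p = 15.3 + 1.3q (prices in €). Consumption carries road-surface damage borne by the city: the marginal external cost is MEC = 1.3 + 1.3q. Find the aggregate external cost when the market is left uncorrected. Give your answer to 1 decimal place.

€4204.7

Market equilibrium (private): 15.3 + 1.3q = 198.0 - q → q_m = 79.4348.
Total external cost = ∫₀^{q_m} (1.3 + 1.3q) dq = 1.3×79.4348 + ½×1.3×79.4348² = 4204.6921.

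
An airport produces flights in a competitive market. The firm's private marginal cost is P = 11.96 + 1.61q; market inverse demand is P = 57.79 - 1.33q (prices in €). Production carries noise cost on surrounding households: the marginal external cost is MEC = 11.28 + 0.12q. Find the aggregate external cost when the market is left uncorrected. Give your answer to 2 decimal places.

€190.42

Market equilibrium (private): 11.96 + 1.61q = 57.79 - 1.33q → q_m = 15.5884.
Total external cost = ∫₀^{q_m} (11.28 + 0.12q) dq = 11.28×15.5884 + ½×0.12×15.5884² = 190.4170.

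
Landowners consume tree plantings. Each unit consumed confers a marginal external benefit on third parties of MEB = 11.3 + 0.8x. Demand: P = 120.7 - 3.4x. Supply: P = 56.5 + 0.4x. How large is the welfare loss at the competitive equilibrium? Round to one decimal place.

DWL = 102.6

Market equilibrium (private): 56.5 + 0.4x = 120.7 - 3.4x → x_m = 16.8947.
Social marginal benefit = demand + MEB = 132.0 - 2.6x.
Set SMB = MC: 132.0 - 2.6x = 56.5 + 0.4x → x* = 25.1667.
The welfare-loss triangle has base |x_m − x*| and height MEB(x_m) (the vertical gap between SMB and MC is zero at x* and MEB at x_m).
DWL = ½ × 8.2720 × 24.8158 = 102.6381.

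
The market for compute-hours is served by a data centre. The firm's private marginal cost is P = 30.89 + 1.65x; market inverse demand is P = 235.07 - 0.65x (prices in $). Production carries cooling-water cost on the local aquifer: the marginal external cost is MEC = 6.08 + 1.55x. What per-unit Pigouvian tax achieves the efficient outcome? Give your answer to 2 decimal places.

tax = $85.83 per unit

Social marginal cost = private MC + MEC = 36.97 + 3.20x.
Set SMC = demand: 36.97 + 3.20x = 235.07 - 0.65x → x* = 51.4545.
The Pigouvian tax equals MEC at x*: 6.08 + 1.55×51.4545 = 85.8345.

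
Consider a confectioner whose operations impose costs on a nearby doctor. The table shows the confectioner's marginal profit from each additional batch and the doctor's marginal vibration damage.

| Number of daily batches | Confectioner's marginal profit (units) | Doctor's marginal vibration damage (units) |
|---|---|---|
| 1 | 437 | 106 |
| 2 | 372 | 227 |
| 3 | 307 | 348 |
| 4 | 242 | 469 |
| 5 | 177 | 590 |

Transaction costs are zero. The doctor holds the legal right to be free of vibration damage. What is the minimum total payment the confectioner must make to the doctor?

Efficient level: marginal profit ≥ marginal vibration damage through level 2, so k* = 2.
With the doctor holding the right, the confectioner must at least compensate total damage at k*: 106 + 227 = 333.

333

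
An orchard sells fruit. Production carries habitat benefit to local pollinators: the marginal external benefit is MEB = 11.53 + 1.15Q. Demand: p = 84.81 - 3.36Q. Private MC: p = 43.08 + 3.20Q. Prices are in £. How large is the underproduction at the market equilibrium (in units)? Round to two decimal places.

Market equilibrium (private): 43.08 + 3.20Q = 84.81 - 3.36Q → Q_m = 6.3613.
Social marginal cost = private MC − MEB = 31.55 + 2.05Q.
Set SMC = demand: 31.55 + 2.05Q = 84.81 - 3.36Q → Q* = 9.8447.
Gap = |6.3613 − 9.8447| = 3.4834.

3.48 units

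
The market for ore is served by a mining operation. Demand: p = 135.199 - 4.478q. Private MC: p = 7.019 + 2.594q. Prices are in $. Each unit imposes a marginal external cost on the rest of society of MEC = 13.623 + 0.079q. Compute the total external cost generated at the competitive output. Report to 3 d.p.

$259.893

Market equilibrium (private): 7.019 + 2.594q = 135.199 - 4.478q → q_m = 18.1250.
Total external cost = ∫₀^{q_m} (13.623 + 0.079q) dq = 13.623×18.1250 + ½×0.079×18.1250² = 259.8932.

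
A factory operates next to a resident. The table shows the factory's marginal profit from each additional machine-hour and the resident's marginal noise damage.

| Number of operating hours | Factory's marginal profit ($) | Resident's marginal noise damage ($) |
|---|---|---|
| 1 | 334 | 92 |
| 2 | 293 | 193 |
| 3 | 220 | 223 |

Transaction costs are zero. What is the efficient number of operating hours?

2

Bargaining reaches the level where marginal profit last exceeds marginal noise damage.
That holds through level 2 (293 ≥ 193) but not at 3 (220 < 223).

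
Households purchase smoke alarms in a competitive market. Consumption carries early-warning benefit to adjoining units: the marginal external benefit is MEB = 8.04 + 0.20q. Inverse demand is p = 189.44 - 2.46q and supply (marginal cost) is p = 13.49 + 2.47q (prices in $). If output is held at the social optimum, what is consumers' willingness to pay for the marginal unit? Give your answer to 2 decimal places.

P = $93.75

Social marginal benefit = demand + MEB = 197.48 - 2.26q.
Set SMB = MC: 197.48 - 2.26q = 13.49 + 2.47q → q* = 38.8985.
Consumer price on the demand curve at q*: 189.44 − 2.46×38.8985 = 93.7497.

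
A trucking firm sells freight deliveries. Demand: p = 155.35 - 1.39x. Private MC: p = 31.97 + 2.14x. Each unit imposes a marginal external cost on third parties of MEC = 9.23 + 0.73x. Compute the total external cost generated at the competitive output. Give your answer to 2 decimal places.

Market equilibrium (private): 31.97 + 2.14x = 155.35 - 1.39x → x_m = 34.9518.
Total external cost = ∫₀^{x_m} (9.23 + 0.73x) dx = 9.23×34.9518 + ½×0.73×34.9518² = 768.4995.

768.50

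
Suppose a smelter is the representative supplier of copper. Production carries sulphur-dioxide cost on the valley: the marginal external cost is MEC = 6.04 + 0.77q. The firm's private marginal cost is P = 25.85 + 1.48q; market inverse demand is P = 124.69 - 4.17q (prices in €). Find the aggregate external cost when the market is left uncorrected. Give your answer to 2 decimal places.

€223.49

Market equilibrium (private): 25.85 + 1.48q = 124.69 - 4.17q → q_m = 17.4938.
Total external cost = ∫₀^{q_m} (6.04 + 0.77q) dq = 6.04×17.4938 + ½×0.77×17.4938² = 223.4853.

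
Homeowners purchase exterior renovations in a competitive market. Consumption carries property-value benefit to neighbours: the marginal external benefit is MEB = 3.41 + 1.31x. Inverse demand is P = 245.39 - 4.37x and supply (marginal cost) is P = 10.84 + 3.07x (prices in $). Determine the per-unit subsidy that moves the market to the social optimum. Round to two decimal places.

Social marginal benefit = demand + MEB = 248.80 - 3.06x.
Set SMB = MC: 248.80 - 3.06x = 10.84 + 3.07x → x* = 38.8189.
The Pigouvian subsidy equals MEB at x*: 3.41 + 1.31×38.8189 = 54.2628.

subsidy = $54.26 per unit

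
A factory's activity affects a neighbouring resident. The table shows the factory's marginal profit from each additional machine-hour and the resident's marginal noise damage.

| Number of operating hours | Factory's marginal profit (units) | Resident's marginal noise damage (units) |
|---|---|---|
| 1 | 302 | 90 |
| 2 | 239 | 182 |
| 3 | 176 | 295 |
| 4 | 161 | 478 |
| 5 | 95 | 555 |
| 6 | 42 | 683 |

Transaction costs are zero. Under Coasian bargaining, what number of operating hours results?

Bargaining reaches the level where marginal profit last exceeds marginal noise damage.
That holds through level 2 (239 ≥ 182) but not at 3 (176 < 295).

2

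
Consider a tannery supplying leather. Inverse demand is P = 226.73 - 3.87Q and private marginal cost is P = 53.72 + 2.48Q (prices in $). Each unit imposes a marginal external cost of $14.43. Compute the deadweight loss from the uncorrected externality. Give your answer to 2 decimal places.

Market equilibrium (private): 53.72 + 2.48Q = 226.73 - 3.87Q → Q_m = 27.2457.
Social marginal cost = private MC + MEC = 68.15 + 2.48Q.
Set SMC = demand: 68.15 + 2.48Q = 226.73 - 3.87Q → Q* = 24.9732.
The welfare-loss triangle has base |Q_m − Q*| and height MEC(Q_m) (the vertical gap between SMC and demand is zero at Q* and MEC at Q_m).
DWL = ½ × 2.2725 × 14.4300 = 16.3961.

DWL = $16.40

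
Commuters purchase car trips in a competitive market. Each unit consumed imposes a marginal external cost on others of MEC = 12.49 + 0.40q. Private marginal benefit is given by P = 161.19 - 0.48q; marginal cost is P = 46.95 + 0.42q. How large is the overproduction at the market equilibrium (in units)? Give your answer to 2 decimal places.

Market equilibrium (private): 46.95 + 0.42q = 161.19 - 0.48q → q_m = 126.9333.
Social marginal benefit = demand − MEC = 148.70 - 0.88q.
Set SMB = MC: 148.70 - 0.88q = 46.95 + 0.42q → q* = 78.2692.
Gap = |126.9333 − 78.2692| = 48.6641.

48.66 units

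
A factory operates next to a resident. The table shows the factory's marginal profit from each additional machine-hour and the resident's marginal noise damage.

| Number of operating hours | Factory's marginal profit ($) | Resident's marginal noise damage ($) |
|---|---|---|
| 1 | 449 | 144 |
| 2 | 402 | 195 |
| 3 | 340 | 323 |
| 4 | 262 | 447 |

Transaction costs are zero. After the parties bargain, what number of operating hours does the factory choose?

3

Bargaining reaches the level where marginal profit last exceeds marginal noise damage.
That holds through level 3 (340 ≥ 323) but not at 4 (262 < 447).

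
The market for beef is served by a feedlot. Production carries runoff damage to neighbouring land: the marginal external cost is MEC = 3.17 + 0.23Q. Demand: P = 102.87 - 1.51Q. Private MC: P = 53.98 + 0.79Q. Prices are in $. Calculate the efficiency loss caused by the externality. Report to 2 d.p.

DWL = $12.84

Market equilibrium (private): 53.98 + 0.79Q = 102.87 - 1.51Q → Q_m = 21.2565.
Social marginal cost = private MC + MEC = 57.15 + 1.02Q.
Set SMC = demand: 57.15 + 1.02Q = 102.87 - 1.51Q → Q* = 18.0711.
The loss is the area between SMC and demand from Q* to Q_m; with linear curves that's a triangle of height MEC(Q_m).
DWL = ½ × 3.1854 × 8.0590 = 12.8356.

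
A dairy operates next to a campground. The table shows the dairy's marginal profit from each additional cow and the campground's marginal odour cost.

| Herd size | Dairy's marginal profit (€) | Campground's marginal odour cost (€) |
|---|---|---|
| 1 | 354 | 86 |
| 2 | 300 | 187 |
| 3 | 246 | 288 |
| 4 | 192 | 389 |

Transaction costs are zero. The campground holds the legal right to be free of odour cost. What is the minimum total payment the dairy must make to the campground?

€273

Efficient level: marginal profit ≥ marginal odour cost through level 2, so k* = 2.
With the campground holding the right, the dairy must at least compensate total damage at k*: 86 + 187 = 273.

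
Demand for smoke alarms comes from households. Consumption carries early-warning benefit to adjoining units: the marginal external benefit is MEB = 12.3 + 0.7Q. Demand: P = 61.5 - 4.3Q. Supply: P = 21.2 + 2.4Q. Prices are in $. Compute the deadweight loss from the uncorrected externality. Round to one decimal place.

DWL = $22.7

Market equilibrium (private): 21.2 + 2.4Q = 61.5 - 4.3Q → Q_m = 6.0149.
Social marginal benefit = demand + MEB = 73.8 - 3.6Q.
Set SMB = MC: 73.8 - 3.6Q = 21.2 + 2.4Q → Q* = 8.7667.
The welfare-loss triangle has base |Q_m − Q*| and height MEB(Q_m) (the vertical gap between SMB and MC is zero at Q* and MEB at Q_m).
DWL = ½ × 2.7518 × 16.5104 = 22.7167.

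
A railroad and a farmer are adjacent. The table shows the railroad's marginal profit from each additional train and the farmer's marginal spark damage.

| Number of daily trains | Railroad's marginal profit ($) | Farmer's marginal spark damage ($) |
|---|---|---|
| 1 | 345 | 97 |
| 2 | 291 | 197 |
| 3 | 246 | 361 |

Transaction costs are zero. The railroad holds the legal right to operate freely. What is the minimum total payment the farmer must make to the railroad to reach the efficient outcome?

$246

Left alone the railroad would choose level 3 (marginal profit stays positive).
Efficient level: k* = 2 (marginal profit ≥ marginal spark damage through 2).
The farmer must at least cover the railroad's forgone profit from cutting 3→2: 246 = 246.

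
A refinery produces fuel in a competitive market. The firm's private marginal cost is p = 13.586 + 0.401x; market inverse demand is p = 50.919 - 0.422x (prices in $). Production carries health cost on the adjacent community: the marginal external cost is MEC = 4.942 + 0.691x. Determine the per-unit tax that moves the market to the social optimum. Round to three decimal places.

tax = $19.725 per unit

Social marginal cost = private MC + MEC = 18.528 + 1.092x.
Set SMC = demand: 18.528 + 1.092x = 50.919 - 0.422x → x* = 21.3943.
The Pigouvian tax equals MEC at x*: 4.942 + 0.691×21.3943 = 19.7255.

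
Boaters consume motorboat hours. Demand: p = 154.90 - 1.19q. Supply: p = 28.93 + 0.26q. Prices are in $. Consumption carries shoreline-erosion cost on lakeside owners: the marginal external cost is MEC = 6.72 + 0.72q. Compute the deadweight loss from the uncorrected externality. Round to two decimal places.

Market equilibrium (private): 28.93 + 0.26q = 154.90 - 1.19q → q_m = 86.8759.
Social marginal benefit = demand − MEC = 148.18 - 1.91q.
Set SMB = MC: 148.18 - 1.91q = 28.93 + 0.26q → q* = 54.9539.
The welfare-loss triangle has base |q_m − q*| and height MEC(q_m) (the vertical gap between SMB and MC is zero at q* and MEC at q_m).
DWL = ½ × 31.9220 × 69.2706 = 1105.6280.

DWL = $1105.63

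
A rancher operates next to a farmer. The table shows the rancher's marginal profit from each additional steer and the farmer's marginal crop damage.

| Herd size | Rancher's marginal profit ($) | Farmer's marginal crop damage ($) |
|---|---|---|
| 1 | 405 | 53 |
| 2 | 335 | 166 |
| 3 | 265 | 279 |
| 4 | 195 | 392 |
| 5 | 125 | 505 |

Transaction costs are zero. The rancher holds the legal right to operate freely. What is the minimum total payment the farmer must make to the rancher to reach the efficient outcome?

Left alone the rancher would choose level 5 (marginal profit stays positive).
Efficient level: k* = 2 (marginal profit ≥ marginal crop damage through 2).
The farmer must at least cover the rancher's forgone profit from cutting 5→2: 265 + 195 + 125 = 585.

$585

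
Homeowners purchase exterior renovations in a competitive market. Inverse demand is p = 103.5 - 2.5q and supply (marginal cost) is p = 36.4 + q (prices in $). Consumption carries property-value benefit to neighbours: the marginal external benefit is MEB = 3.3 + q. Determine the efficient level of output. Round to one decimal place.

q* = 28.2

Social marginal benefit = demand + MEB = 106.8 - 1.5q.
Set SMB = MC: 106.8 - 1.5q = 36.4 + q → q* = 28.1600.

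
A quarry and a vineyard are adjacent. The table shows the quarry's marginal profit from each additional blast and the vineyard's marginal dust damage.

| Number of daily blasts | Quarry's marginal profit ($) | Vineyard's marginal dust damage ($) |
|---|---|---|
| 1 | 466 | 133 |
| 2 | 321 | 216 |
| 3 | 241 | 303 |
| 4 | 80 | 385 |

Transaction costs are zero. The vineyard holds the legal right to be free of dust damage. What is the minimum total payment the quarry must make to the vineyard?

Efficient level: marginal profit ≥ marginal dust damage through level 2, so k* = 2.
With the vineyard holding the right, the quarry must at least compensate total damage at k*: 133 + 216 = 349.

$349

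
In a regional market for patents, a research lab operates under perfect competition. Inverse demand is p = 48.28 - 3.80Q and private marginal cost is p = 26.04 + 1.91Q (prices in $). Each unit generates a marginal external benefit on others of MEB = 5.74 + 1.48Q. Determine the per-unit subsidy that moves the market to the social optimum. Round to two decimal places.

Social marginal cost = private MC − MEB = 20.30 + 0.43Q.
Set SMC = demand: 20.30 + 0.43Q = 48.28 - 3.80Q → Q* = 6.6147.
The Pigouvian subsidy equals MEB at Q*: 5.74 + 1.48×6.6147 = 15.5298.

subsidy = $15.53 per unit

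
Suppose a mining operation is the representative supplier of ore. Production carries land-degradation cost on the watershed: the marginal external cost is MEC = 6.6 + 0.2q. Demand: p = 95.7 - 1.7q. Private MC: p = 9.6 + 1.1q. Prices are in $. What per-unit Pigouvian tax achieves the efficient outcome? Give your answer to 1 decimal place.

Social marginal cost = private MC + MEC = 16.2 + 1.3q.
Set SMC = demand: 16.2 + 1.3q = 95.7 - 1.7q → q* = 26.5000.
The Pigouvian tax equals MEC at q*: 6.6 + 0.2×26.5000 = 11.9000.

tax = $11.9 per unit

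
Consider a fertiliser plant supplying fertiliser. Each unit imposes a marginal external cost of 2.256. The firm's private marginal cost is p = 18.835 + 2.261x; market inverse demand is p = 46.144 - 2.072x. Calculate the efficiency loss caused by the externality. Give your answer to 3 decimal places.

DWL = 0.587

Market equilibrium (private): 18.835 + 2.261x = 46.144 - 2.072x → x_m = 6.3026.
Social marginal cost = private MC + MEC = 21.091 + 2.261x.
Set SMC = demand: 21.091 + 2.261x = 46.144 - 2.072x → x* = 5.7819.
The welfare-loss triangle has base |x_m − x*| and height MEC(x_m) (the vertical gap between SMC and demand is zero at x* and MEC at x_m).
DWL = ½ × 0.5207 × 2.2560 = 0.5873.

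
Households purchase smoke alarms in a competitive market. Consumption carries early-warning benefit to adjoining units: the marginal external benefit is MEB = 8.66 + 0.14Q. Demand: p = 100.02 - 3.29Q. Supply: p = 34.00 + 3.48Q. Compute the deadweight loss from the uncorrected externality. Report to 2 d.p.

Market equilibrium (private): 34.00 + 3.48Q = 100.02 - 3.29Q → Q_m = 9.7518.
Social marginal benefit = demand + MEB = 108.68 - 3.15Q.
Set SMB = MC: 108.68 - 3.15Q = 34.00 + 3.48Q → Q* = 11.2640.
Between Q* and Q_m the wedge SMB − MC runs linearly from 0 to MEB(Q_m), so the loss is a triangle.
DWL = ½ × 1.5122 × 10.0253 = 7.5801.

DWL = 7.58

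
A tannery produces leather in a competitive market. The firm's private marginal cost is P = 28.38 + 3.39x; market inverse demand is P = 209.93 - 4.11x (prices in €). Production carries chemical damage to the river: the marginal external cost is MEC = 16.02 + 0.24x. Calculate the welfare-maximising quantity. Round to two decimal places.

Social marginal cost = private MC + MEC = 44.40 + 3.63x.
Set SMC = demand: 44.40 + 3.63x = 209.93 - 4.11x → x* = 21.3863.

x* = 21.39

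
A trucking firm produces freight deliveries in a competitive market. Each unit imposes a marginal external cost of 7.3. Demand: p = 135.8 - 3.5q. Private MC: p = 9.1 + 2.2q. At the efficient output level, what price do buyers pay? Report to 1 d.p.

Social marginal cost = private MC + MEC = 16.4 + 2.2q.
Set SMC = demand: 16.4 + 2.2q = 135.8 - 3.5q → q* = 20.9474.
Consumer price on the demand curve at q*: 135.8 − 3.5×20.9474 = 62.4841.

P = 62.5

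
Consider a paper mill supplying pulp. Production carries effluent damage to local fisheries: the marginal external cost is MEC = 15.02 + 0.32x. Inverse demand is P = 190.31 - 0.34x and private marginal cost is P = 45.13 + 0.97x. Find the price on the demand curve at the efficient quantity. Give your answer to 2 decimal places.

P = 163.16

Social marginal cost = private MC + MEC = 60.15 + 1.29x.
Set SMC = demand: 60.15 + 1.29x = 190.31 - 0.34x → x* = 79.8528.
Consumer price on the demand curve at x*: 190.31 − 0.34×79.8528 = 163.1600.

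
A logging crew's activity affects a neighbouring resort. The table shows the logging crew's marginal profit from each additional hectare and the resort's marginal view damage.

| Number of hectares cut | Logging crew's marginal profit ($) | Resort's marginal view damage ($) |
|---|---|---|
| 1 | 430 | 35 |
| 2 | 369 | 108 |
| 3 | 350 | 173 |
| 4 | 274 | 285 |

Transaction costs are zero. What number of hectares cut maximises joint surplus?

Bargaining reaches the level where marginal profit last exceeds marginal view damage.
That holds through level 3 (350 ≥ 173) but not at 4 (274 < 285).

3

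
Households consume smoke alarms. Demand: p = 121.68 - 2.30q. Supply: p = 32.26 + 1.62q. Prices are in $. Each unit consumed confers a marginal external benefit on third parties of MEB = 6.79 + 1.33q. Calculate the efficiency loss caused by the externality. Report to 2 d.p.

DWL = $266.13

Market equilibrium (private): 32.26 + 1.62q = 121.68 - 2.30q → q_m = 22.8112.
Social marginal benefit = demand + MEB = 128.47 - 0.97q.
Set SMB = MC: 128.47 - 0.97q = 32.26 + 1.62q → q* = 37.1467.
Height of the DWL triangle at q_m is SMB(q_m) − MC(q_m) = MEB(q_m) = 37.1289.
DWL = ½ × 14.3355 × 37.1289 = 266.1307.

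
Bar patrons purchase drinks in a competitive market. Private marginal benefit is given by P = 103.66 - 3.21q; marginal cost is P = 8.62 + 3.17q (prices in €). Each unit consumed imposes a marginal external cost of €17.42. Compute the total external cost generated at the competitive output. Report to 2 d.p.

Market equilibrium (private): 8.62 + 3.17q = 103.66 - 3.21q → q_m = 14.8966.
Total external cost = MEC × q_m = 17.42 × 14.8966 = 259.4988.

€259.50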